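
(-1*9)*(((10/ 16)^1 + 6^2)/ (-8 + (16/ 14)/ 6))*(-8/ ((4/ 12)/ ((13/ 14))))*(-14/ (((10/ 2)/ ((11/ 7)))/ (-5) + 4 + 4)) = 293293/ 164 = 1788.37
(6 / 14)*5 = 15 / 7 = 2.14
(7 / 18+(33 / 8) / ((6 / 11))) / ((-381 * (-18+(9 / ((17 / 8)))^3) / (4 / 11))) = -5625385 / 42971597064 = -0.00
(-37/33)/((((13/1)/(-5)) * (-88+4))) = -185/36036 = -0.01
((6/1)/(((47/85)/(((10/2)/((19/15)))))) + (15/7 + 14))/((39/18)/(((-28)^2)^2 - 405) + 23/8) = 20.51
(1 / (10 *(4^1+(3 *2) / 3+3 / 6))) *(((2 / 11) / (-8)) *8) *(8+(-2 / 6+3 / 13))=-0.02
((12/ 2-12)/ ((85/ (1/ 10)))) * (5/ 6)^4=-25/ 7344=-0.00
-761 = -761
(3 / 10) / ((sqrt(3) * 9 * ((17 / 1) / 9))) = 0.01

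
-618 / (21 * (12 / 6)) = -103 / 7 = -14.71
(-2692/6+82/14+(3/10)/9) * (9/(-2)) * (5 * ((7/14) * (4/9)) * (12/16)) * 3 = 278949/56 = 4981.23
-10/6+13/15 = -4/5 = -0.80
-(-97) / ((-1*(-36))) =97 / 36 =2.69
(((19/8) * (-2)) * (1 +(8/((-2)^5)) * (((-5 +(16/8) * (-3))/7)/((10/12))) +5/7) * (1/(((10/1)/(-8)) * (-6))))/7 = -0.20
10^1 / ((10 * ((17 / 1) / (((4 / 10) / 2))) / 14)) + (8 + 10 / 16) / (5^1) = 1.89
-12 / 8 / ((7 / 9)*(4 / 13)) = -351 / 56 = -6.27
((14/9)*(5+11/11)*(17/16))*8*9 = 714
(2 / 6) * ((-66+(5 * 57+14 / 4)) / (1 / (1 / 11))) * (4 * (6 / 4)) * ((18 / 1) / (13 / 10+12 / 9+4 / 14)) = 1682100 / 6743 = 249.46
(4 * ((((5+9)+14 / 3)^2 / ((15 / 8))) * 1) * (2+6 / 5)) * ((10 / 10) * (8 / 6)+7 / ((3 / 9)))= 107577344 / 2025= 53124.61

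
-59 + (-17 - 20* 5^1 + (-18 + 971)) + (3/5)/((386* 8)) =777.00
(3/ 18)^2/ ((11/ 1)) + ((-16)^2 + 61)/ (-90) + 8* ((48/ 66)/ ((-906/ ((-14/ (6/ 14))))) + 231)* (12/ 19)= 115981387/ 99660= 1163.77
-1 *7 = -7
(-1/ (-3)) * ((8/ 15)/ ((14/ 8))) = 32/ 315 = 0.10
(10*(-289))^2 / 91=8352100 / 91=91781.32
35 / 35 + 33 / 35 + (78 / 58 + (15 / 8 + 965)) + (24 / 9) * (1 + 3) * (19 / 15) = 71886881 / 73080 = 983.67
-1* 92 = -92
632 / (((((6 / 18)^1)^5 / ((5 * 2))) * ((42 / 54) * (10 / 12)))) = 16586208 / 7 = 2369458.29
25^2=625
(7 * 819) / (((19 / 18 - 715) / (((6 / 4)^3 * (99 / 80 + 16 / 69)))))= -3766529403 / 94583360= -39.82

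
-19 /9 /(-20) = 19 /180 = 0.11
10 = 10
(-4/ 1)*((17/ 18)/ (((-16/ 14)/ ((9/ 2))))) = 119/ 8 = 14.88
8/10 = 0.80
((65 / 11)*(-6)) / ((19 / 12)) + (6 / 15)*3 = -21.19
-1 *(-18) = 18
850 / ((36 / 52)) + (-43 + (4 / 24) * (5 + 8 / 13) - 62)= 1123.71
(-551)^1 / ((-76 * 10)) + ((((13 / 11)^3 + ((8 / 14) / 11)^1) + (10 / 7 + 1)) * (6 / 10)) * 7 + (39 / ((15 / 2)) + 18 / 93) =23.47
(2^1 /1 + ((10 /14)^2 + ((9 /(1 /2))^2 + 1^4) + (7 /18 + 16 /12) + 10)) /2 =299203 /1764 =169.62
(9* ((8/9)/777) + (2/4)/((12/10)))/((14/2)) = 1327/21756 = 0.06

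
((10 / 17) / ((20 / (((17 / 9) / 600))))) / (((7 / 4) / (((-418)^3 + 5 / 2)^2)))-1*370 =338670292013287 / 1200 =282225243344.41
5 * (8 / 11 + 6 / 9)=230 / 33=6.97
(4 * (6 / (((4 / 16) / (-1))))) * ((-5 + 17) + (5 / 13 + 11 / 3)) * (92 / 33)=-1842944 / 429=-4295.91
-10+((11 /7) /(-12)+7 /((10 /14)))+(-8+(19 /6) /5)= -3233 /420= -7.70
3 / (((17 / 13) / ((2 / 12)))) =13 / 34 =0.38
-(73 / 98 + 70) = -6933 / 98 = -70.74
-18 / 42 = -3 / 7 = -0.43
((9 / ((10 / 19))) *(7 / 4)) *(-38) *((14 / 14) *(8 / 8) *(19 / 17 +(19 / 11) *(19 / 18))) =-25014773 / 7480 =-3344.22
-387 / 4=-96.75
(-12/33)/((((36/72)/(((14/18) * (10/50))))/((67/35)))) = -536/2475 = -0.22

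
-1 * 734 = -734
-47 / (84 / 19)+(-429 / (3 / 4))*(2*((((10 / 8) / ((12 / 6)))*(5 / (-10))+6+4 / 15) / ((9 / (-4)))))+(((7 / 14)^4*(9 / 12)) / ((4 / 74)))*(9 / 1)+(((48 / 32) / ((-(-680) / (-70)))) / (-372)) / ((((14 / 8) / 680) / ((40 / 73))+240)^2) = 7733206409634304471419209 / 2556823468043829720960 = 3024.54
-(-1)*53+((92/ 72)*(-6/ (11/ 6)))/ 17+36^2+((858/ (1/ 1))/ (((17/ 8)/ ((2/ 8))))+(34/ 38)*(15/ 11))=5155102/ 3553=1450.92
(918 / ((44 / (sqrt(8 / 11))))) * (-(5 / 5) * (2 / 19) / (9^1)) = -102 * sqrt(22) / 2299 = -0.21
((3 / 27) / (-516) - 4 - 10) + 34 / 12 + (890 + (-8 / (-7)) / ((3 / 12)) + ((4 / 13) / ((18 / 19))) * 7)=374291087 / 422604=885.68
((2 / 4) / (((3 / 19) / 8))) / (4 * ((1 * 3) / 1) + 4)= 19 / 12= 1.58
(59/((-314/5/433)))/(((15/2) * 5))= -10.85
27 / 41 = 0.66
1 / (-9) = -1 / 9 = -0.11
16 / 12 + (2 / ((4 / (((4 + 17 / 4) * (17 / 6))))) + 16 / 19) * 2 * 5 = 57743 / 456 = 126.63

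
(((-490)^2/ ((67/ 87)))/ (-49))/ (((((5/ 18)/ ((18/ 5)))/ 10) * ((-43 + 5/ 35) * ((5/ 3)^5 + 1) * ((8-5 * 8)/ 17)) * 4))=-184.37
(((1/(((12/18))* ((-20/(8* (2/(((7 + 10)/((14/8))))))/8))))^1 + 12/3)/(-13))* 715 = -2816/17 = -165.65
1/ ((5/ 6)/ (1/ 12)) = 1/ 10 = 0.10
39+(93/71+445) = 34457/71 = 485.31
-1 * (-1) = 1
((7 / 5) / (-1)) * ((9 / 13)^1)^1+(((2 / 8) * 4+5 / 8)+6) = 3461 / 520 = 6.66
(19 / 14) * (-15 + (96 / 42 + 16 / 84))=-4997 / 294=-17.00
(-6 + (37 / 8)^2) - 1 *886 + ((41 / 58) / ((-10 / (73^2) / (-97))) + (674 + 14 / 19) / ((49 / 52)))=314362010763 / 8639680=36385.84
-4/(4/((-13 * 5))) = 65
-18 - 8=-26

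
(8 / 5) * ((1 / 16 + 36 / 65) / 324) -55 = -11582359 / 210600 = -55.00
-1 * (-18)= 18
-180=-180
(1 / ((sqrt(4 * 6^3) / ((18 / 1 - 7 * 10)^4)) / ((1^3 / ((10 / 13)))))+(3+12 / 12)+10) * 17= 238+100991696 * sqrt(6) / 45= 5497529.63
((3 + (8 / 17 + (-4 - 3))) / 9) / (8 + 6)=-10 / 357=-0.03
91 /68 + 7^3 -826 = -32753 /68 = -481.66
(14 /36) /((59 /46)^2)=7406 /31329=0.24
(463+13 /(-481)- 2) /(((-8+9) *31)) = 14.87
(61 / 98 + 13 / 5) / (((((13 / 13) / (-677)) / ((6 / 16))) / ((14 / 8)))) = -3206949 / 2240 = -1431.67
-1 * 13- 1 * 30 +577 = 534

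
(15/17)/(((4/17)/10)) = 75/2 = 37.50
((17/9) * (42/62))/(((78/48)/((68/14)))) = 4624/1209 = 3.82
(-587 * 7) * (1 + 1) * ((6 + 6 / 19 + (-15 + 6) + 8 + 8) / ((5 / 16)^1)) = -33266464 / 95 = -350173.31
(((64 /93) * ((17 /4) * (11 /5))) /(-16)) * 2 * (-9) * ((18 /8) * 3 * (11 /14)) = 166617 /4340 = 38.39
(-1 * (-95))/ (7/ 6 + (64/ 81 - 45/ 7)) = -107730/ 5071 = -21.24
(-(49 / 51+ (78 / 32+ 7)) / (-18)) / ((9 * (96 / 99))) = 93335 / 1410048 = 0.07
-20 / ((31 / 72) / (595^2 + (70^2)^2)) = -35084196000 / 31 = -1131748258.06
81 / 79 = 1.03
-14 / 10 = -7 / 5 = -1.40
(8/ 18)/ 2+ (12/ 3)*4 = 146/ 9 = 16.22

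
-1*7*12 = -84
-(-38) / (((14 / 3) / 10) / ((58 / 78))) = 5510 / 91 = 60.55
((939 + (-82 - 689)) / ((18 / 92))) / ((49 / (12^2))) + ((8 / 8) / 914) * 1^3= 16144903 / 6398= 2523.43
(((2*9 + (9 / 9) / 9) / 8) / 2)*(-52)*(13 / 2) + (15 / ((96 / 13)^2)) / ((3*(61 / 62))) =-107517293 / 281088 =-382.50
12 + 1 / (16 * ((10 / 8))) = 241 / 20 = 12.05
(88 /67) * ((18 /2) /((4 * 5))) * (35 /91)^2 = 990 /11323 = 0.09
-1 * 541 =-541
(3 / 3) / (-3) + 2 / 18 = -2 / 9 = -0.22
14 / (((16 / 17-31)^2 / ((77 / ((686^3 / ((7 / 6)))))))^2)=10106041 / 7610454604987286748925824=0.00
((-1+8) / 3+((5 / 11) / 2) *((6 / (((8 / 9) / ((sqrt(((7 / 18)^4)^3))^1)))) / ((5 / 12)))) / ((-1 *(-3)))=21672721 / 27713664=0.78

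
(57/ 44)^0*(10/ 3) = 10/ 3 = 3.33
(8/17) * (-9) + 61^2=63185/17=3716.76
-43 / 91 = -0.47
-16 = -16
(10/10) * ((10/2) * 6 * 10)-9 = 291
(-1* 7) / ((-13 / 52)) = 28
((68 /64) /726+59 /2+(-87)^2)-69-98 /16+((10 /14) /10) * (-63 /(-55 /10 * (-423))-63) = 4104944587 /545952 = 7518.87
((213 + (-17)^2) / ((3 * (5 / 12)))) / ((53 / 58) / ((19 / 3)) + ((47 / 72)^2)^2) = 29733449269248 / 24125878915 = 1232.43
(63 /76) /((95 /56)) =882 /1805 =0.49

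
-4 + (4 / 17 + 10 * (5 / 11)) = 146 / 187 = 0.78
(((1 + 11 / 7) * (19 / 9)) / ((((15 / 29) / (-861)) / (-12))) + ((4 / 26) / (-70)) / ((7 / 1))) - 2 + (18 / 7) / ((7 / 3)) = 345368347 / 3185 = 108435.90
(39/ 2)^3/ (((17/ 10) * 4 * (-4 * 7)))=-296595/ 7616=-38.94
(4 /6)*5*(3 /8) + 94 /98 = 433 /196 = 2.21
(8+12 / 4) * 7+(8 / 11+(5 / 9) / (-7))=53810 / 693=77.65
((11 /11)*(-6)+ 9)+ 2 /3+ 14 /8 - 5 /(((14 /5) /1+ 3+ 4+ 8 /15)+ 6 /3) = 2225 /444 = 5.01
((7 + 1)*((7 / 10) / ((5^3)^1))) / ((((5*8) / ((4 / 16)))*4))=7 / 100000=0.00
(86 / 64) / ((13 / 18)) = 387 / 208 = 1.86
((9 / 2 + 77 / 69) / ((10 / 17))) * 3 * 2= 2635 / 46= 57.28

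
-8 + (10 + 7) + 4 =13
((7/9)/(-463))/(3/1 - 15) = 7/50004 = 0.00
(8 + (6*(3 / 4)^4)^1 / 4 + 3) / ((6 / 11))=64625 / 3072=21.04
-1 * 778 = -778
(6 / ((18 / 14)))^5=2213.27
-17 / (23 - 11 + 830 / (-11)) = 187 / 698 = 0.27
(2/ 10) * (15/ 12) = 1/ 4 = 0.25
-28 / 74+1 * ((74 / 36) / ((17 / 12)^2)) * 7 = 6.79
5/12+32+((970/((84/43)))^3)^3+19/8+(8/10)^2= 18656568039292442635006728809615610272927/10166784596236800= 1835050980247787140476567.00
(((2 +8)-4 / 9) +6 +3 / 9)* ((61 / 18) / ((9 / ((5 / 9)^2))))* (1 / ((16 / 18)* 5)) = 43615 / 104976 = 0.42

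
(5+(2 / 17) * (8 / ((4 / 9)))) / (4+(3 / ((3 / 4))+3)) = 11 / 17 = 0.65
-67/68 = -0.99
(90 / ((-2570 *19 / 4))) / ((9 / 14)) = -56 / 4883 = -0.01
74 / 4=37 / 2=18.50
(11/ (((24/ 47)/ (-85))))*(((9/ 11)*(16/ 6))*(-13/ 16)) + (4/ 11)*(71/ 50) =3246.45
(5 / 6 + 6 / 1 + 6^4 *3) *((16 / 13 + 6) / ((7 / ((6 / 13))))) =2196686 / 1183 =1856.88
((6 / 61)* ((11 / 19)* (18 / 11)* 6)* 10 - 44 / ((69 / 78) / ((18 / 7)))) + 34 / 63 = -204499294 / 1679391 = -121.77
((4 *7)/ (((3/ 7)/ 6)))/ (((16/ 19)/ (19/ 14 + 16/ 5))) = 42427/ 20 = 2121.35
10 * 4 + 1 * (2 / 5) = 202 / 5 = 40.40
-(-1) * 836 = 836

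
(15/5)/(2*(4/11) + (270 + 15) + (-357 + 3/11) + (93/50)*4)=-0.05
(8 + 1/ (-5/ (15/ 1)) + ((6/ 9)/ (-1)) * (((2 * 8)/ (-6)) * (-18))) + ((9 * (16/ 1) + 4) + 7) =128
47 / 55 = 0.85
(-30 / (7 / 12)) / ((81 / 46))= -1840 / 63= -29.21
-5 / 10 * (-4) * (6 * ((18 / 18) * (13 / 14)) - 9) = -48 / 7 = -6.86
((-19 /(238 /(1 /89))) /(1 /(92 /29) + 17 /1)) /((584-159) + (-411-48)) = 437 /286814871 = 0.00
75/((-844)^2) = 75/712336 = 0.00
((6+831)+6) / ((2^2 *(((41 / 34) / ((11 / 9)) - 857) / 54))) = -4256307 / 320149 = -13.29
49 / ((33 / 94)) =4606 / 33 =139.58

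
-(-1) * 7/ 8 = 0.88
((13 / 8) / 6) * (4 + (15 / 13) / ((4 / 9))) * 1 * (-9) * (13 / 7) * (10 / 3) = -3185 / 32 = -99.53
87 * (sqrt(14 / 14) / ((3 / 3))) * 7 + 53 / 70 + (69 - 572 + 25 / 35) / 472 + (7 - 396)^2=313734816 / 2065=151929.69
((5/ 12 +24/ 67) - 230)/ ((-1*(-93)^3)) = -184297/ 646703028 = -0.00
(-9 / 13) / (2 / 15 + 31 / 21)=-945 / 2197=-0.43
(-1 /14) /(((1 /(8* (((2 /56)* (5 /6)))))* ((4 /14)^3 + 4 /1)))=-7 /1656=-0.00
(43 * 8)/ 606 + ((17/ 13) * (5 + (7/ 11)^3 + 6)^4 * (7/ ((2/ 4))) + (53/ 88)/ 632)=18379705488305609821937197/ 62503633964570720064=294058.19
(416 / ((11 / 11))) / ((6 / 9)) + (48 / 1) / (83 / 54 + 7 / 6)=46848 / 73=641.75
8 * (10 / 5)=16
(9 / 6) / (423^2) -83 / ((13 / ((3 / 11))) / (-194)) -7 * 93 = -5342461939 / 17057898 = -313.20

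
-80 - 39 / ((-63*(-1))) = -1693 / 21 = -80.62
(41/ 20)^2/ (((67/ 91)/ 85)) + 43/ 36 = 23462183/ 48240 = 486.36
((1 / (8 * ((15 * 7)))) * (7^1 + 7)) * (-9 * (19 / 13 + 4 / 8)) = -153 / 520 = -0.29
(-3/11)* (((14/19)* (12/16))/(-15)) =21/2090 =0.01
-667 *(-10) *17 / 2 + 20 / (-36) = 510250 / 9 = 56694.44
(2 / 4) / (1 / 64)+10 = 42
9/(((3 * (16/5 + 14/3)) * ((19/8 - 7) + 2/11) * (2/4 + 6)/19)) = -75240/299897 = -0.25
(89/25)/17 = 89/425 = 0.21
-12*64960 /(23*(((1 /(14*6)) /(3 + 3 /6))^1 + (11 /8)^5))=-3754866769920 /544890263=-6891.05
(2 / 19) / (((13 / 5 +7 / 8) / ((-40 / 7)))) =-3200 / 18487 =-0.17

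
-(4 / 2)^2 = -4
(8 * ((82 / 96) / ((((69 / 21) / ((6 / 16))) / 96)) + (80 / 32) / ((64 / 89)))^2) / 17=1427857369 / 18417664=77.53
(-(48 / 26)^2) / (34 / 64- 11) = 18432 / 56615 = 0.33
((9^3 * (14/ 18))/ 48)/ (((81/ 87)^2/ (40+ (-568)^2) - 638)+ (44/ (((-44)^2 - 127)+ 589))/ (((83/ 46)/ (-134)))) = -8285617426257/ 448466826569678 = -0.02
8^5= 32768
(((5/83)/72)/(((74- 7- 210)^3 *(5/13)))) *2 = -0.00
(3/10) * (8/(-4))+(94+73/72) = 33989/360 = 94.41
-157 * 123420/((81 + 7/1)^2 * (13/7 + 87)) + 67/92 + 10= -3989979/228896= -17.43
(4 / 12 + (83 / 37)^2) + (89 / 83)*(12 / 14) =14996054 / 2386167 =6.28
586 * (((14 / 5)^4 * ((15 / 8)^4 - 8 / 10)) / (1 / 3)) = 499636908939 / 400000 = 1249092.27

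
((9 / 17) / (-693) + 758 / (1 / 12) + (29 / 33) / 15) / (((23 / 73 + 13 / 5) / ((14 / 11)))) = 19556819939 / 4924458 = 3971.36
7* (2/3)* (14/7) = 28/3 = 9.33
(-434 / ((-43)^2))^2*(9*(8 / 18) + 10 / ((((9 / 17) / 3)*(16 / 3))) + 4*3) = 10029957 / 6837602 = 1.47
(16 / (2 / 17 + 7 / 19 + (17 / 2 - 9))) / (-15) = 10336 / 135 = 76.56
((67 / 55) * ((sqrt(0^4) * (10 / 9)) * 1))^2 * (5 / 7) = 0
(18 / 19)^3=5832 / 6859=0.85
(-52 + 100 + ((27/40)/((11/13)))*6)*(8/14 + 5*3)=180831/220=821.96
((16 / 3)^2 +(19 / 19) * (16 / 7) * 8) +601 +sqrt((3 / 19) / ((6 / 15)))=sqrt(570) / 38 +40807 / 63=648.36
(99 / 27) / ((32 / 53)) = 583 / 96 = 6.07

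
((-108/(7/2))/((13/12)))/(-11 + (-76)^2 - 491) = -144/26663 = -0.01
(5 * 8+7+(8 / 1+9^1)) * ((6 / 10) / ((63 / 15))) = 64 / 7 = 9.14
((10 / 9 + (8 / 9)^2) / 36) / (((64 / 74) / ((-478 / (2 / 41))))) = -27917351 / 46656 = -598.37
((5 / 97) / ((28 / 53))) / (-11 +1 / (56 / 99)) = -530 / 50149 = -0.01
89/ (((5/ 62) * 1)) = 1103.60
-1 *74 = -74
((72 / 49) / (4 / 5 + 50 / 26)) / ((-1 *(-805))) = 312 / 465451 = 0.00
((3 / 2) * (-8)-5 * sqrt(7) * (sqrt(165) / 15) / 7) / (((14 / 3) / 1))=-18 / 7-sqrt(1155) / 98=-2.92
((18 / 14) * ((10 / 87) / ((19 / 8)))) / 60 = 4 / 3857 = 0.00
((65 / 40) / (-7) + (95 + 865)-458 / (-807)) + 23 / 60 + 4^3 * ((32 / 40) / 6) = 14600813 / 15064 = 969.25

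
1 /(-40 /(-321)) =321 /40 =8.02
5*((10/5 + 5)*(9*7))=2205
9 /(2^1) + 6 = 21 /2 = 10.50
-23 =-23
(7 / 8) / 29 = 7 / 232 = 0.03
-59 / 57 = -1.04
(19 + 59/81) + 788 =65426/81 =807.73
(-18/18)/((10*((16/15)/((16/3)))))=-1/2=-0.50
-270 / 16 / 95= -27 / 152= -0.18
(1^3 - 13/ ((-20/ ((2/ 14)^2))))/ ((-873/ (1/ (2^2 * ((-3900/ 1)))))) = 331/ 4448808000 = 0.00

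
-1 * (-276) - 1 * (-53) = 329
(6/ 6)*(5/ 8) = 5/ 8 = 0.62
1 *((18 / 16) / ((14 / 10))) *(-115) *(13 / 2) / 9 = -66.74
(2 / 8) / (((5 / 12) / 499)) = 1497 / 5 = 299.40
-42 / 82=-21 / 41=-0.51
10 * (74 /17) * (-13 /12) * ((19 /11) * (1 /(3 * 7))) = -45695 /11781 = -3.88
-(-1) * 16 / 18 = 8 / 9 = 0.89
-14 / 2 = -7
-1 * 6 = -6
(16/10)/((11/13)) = 1.89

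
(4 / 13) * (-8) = -32 / 13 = -2.46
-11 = -11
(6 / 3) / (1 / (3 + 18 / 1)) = 42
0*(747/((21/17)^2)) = 0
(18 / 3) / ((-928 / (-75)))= 225 / 464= 0.48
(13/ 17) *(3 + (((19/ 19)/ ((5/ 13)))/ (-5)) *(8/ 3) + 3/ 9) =1898/ 1275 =1.49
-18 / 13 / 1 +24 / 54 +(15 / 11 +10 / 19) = 23225 / 24453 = 0.95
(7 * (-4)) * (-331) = 9268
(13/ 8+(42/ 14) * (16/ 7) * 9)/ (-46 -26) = -3547/ 4032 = -0.88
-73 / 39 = -1.87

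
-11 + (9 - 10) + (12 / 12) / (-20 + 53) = -395 / 33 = -11.97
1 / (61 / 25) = 25 / 61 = 0.41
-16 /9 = -1.78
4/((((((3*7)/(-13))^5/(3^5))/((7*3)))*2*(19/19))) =-2227758/2401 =-927.85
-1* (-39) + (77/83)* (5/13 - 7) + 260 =292.86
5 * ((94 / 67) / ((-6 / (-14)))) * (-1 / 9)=-3290 / 1809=-1.82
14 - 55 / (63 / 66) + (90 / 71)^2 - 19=-6458815 / 105861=-61.01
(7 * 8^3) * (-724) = -2594816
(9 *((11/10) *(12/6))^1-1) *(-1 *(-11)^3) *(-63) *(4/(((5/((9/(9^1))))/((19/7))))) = -85577976/25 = -3423119.04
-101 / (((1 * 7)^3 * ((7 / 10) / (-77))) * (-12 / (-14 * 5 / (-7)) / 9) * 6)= -27775 / 686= -40.49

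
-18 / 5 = -3.60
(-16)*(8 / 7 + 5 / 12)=-524 / 21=-24.95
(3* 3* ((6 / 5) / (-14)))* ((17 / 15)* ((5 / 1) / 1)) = -153 / 35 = -4.37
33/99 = 1/3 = 0.33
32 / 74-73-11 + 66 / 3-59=-4461 / 37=-120.57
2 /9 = 0.22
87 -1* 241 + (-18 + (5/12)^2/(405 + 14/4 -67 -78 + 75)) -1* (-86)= -4191959/48744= -86.00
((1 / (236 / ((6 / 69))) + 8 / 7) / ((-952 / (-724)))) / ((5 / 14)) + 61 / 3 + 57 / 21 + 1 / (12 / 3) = 249316999 / 9688980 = 25.73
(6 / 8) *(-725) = -2175 / 4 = -543.75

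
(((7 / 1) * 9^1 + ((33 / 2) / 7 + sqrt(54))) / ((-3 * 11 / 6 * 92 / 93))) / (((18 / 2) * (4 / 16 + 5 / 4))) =-9455 / 10626 - 31 * sqrt(6) / 759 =-0.99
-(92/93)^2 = -8464/8649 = -0.98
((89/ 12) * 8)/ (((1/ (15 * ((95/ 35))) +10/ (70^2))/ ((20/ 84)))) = 531.05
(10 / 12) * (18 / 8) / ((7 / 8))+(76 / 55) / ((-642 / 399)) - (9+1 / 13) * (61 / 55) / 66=19997162 / 17672655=1.13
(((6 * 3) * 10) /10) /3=6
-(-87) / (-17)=-87 / 17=-5.12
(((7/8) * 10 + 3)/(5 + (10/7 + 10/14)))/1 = 329/200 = 1.64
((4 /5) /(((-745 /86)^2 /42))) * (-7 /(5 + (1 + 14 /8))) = -34790784 /86028875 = -0.40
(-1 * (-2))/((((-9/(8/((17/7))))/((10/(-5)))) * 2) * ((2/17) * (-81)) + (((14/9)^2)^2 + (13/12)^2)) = -0.11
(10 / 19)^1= 10 / 19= 0.53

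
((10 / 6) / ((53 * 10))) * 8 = 4 / 159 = 0.03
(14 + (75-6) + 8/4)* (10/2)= 425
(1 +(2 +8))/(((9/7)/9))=77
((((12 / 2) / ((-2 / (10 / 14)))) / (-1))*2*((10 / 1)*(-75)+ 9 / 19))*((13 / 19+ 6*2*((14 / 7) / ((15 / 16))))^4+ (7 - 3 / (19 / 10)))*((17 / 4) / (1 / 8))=-112940512978408055784 / 2166586625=-52128316345.72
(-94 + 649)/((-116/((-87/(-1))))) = -1665/4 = -416.25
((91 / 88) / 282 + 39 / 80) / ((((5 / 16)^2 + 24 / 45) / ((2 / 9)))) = 1950208 / 11274219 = 0.17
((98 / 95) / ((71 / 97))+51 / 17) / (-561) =-29741 / 3783945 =-0.01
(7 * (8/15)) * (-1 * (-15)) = 56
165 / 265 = 33 / 53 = 0.62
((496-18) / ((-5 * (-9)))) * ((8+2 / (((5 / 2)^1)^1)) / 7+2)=18164 / 525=34.60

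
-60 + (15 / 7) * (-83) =-1665 / 7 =-237.86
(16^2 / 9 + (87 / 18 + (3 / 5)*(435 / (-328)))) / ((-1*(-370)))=95887 / 1092240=0.09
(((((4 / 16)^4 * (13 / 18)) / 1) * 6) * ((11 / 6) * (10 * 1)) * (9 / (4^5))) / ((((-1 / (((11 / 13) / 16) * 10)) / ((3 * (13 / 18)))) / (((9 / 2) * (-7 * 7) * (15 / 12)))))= 0.86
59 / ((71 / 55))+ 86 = 131.70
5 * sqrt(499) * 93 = 465 * sqrt(499) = 10387.31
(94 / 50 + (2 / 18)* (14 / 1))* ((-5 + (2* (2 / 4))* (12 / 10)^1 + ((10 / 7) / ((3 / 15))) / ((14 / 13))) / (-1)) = -536462 / 55125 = -9.73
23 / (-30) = -23 / 30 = -0.77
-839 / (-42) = 839 / 42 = 19.98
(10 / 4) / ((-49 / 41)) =-2.09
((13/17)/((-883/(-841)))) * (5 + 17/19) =1224496/285209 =4.29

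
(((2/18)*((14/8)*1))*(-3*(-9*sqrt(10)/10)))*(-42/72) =-49*sqrt(10)/160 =-0.97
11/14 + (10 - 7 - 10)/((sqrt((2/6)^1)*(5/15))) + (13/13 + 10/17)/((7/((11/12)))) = 473/476 - 21*sqrt(3) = -35.38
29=29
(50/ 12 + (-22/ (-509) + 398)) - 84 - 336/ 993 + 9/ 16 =2575173373/ 8086992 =318.43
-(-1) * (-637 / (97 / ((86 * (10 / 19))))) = -547820 / 1843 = -297.24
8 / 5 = 1.60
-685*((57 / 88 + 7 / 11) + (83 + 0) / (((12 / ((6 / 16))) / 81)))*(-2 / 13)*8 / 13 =50967425 / 3718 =13708.29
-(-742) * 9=6678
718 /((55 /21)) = 15078 /55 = 274.15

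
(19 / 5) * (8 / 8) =19 / 5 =3.80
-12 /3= -4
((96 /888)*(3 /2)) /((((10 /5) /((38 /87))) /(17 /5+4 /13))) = 0.13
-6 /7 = -0.86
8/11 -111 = -1213/11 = -110.27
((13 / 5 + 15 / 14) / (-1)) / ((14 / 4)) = -1.05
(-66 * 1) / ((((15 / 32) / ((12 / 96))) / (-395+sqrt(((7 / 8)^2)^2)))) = 277541 / 40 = 6938.52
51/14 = 3.64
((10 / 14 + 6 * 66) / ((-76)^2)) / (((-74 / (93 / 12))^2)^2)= 2564617817 / 310378813652992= 0.00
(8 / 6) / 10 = 2 / 15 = 0.13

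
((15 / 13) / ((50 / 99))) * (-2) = -4.57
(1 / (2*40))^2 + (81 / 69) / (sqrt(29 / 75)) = 1 / 6400 + 135*sqrt(87) / 667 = 1.89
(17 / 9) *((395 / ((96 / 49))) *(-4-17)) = -2303245 / 288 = -7997.38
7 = 7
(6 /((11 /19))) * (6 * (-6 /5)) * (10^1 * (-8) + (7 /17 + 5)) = 5203872 /935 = 5565.64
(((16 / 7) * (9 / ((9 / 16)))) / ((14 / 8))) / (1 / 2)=2048 / 49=41.80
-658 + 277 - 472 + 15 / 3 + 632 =-216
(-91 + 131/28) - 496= -16305/28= -582.32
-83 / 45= -1.84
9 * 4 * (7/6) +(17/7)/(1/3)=345/7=49.29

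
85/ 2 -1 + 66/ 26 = 1145/ 26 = 44.04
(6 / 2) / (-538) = -3 / 538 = -0.01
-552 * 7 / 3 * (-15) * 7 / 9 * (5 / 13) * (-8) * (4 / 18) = -3606400 / 351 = -10274.64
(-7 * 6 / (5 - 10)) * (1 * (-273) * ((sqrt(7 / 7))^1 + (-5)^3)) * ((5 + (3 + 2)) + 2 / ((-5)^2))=358289568 / 125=2866316.54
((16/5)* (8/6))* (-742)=-47488/15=-3165.87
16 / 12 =4 / 3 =1.33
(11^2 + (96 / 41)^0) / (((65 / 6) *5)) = 732 / 325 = 2.25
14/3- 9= -13/3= -4.33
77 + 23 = 100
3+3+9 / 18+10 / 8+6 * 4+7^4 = 2432.75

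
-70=-70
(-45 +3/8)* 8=-357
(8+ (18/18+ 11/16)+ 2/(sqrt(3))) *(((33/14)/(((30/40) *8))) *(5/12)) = 55 *sqrt(3)/504+ 8525/5376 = 1.77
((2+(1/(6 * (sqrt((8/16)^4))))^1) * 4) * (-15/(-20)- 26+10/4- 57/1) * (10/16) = -1595/3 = -531.67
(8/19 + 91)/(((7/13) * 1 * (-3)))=-7527/133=-56.59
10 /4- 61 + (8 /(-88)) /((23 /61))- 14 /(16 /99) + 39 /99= -880271 /6072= -144.97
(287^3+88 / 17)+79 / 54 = 21701437049 / 918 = 23639909.64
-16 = -16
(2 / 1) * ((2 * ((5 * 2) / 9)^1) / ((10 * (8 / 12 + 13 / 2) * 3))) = 8 / 387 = 0.02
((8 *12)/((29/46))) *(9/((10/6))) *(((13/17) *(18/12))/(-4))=-235.80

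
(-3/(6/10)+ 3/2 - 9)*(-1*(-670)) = -8375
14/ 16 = 7/ 8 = 0.88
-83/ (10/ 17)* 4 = -2822/ 5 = -564.40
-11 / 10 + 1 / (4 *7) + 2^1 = 131 / 140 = 0.94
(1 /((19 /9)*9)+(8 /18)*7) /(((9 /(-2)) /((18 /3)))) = -2164 /513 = -4.22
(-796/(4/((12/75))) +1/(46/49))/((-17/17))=35391/1150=30.77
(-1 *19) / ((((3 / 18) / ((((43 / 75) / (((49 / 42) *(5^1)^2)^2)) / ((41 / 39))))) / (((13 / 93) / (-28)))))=2485314 / 6811765625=0.00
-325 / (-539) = 325 / 539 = 0.60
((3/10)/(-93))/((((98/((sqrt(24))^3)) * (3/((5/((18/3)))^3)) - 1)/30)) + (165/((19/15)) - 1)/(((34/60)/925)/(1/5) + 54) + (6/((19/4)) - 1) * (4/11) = 242126205426170/97480459705409 - 165375 * sqrt(6)/17117983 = 2.46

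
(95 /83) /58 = 95 /4814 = 0.02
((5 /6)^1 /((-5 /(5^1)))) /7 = -5 /42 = -0.12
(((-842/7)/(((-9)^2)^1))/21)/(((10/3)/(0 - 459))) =9.74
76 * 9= 684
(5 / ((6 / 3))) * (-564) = -1410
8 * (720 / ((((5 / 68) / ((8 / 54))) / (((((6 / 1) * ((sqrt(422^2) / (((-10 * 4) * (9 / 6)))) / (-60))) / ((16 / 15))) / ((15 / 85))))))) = 1951328 / 45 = 43362.84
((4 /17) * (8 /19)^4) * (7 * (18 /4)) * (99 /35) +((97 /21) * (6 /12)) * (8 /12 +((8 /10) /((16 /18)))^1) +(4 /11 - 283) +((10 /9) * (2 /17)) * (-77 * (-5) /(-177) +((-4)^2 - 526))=-1876762042689431 /5435003421540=-345.31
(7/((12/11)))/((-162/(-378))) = 14.97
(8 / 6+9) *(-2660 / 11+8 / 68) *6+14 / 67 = -187749874 / 12529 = -14985.22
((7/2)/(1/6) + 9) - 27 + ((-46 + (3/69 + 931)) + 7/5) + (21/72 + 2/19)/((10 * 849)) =79198826531/89043120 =889.44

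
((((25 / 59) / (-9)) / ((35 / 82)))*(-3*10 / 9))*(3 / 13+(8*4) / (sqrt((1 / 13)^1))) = 4100 / 48321+131200*sqrt(13) / 11151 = 42.51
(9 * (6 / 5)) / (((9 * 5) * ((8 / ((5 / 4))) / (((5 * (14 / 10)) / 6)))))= 7 / 160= 0.04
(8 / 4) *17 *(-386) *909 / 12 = -994143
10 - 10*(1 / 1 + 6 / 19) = -60 / 19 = -3.16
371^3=51064811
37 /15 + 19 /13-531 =-102779 /195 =-527.07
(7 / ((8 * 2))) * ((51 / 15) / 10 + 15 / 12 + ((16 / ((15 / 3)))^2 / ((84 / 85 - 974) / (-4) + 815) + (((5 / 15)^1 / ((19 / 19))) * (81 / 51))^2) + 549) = 20048932641311 / 83187147200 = 241.01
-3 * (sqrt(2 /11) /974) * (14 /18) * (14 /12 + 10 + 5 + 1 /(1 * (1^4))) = -721 * sqrt(22) /192852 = -0.02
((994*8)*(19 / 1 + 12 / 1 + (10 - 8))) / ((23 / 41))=467785.04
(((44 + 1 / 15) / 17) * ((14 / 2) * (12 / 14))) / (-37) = -1322 / 3145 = -0.42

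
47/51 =0.92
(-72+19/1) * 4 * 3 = -636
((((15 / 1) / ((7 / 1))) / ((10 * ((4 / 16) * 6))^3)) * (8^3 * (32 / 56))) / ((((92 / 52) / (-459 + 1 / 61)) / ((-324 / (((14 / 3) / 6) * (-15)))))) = -80505225216 / 60153625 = -1338.33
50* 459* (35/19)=803250/19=42276.32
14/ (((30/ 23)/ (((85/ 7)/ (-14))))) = -391/ 42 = -9.31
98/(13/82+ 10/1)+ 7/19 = 3235/323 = 10.02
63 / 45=7 / 5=1.40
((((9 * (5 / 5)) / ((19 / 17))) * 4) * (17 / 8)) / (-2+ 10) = 2601 / 304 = 8.56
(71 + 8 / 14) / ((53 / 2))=1002 / 371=2.70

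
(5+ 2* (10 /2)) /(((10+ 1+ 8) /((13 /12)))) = 0.86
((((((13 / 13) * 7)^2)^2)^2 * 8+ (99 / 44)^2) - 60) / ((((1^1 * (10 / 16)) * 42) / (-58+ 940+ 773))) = 244242797819 / 84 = 2907652354.99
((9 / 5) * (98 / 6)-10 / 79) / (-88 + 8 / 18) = -104067 / 311260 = -0.33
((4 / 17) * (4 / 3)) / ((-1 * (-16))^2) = 1 / 816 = 0.00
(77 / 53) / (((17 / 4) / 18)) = 5544 / 901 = 6.15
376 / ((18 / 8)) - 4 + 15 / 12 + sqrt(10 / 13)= sqrt(130) / 13 + 5917 / 36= 165.24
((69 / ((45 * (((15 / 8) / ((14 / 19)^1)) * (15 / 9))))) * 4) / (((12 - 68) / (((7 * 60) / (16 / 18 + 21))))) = -46368 / 93575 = -0.50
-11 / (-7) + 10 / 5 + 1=32 / 7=4.57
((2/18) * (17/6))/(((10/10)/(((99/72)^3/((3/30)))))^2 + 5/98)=6.00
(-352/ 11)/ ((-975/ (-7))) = -224/ 975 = -0.23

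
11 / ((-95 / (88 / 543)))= -968 / 51585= -0.02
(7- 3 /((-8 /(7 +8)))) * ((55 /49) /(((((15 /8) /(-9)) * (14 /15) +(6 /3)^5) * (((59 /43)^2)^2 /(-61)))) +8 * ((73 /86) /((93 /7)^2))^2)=-576669015632458087104973 /75226058198775217783476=-7.67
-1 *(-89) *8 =712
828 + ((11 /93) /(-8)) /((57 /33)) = 11704487 /14136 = 827.99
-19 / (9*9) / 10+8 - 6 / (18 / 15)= 2411 / 810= 2.98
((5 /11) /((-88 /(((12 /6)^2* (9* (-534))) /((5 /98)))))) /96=39249 /1936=20.27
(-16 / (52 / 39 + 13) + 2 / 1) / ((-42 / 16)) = -304 / 903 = -0.34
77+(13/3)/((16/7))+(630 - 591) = 5659/48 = 117.90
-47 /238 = -0.20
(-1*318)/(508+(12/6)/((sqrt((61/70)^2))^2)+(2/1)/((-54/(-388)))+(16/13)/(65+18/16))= -109854937881/181372120472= -0.61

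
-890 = -890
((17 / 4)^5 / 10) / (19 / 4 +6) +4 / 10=1463889 / 110080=13.30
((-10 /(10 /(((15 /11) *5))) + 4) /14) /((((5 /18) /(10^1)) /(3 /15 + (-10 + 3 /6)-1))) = 28737 /385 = 74.64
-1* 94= -94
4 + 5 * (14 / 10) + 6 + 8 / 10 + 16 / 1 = 169 / 5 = 33.80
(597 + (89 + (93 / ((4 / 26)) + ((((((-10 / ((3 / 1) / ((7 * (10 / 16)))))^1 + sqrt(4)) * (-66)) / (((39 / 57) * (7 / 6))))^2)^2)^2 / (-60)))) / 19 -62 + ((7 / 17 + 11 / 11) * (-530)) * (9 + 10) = -36583358389849096849622181014389950030609 / 30378313283938825660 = -1204259039924738390277.07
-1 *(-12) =12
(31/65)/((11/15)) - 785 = -112162/143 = -784.35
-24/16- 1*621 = -1245/2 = -622.50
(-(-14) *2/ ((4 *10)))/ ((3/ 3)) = 7/ 10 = 0.70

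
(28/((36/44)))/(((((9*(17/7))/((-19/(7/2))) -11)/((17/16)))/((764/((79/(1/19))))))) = -500038/405981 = -1.23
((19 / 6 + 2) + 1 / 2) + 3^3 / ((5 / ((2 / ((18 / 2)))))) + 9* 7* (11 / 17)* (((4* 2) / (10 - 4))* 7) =98771 / 255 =387.34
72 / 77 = 0.94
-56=-56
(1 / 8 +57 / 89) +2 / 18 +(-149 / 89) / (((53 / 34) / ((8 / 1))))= -2620315 / 339624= -7.72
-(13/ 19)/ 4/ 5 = -13/ 380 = -0.03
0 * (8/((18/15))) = 0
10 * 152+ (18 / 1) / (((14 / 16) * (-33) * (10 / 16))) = 584816 / 385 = 1519.00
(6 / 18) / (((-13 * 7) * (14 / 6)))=-1 / 637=-0.00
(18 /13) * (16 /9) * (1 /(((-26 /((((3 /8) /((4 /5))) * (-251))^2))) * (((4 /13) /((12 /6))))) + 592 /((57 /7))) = -791014001 /94848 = -8339.81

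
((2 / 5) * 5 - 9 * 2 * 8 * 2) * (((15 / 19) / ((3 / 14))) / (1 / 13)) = -260260 / 19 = -13697.89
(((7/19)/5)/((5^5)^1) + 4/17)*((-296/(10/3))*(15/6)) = -263651418/5046875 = -52.24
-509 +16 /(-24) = -509.67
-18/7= -2.57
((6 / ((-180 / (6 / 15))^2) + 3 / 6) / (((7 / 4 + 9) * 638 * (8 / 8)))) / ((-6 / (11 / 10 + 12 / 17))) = -0.00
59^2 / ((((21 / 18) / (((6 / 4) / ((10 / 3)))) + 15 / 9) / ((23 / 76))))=93987 / 380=247.33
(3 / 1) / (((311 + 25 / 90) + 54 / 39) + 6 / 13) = 702 / 73271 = 0.01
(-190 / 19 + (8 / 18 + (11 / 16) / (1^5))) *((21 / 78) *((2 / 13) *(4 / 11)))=-0.13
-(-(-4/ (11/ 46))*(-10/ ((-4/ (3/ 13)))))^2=-1904400/ 20449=-93.13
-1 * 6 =-6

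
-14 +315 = 301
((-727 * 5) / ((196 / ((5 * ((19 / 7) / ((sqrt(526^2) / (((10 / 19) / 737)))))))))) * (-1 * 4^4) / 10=0.01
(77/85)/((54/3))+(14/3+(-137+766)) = 969587/1530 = 633.72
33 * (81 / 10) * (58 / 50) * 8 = 310068 / 125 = 2480.54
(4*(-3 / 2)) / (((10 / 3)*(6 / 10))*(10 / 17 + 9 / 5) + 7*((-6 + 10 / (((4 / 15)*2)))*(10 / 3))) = -340 / 17129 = -0.02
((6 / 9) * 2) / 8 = 1 / 6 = 0.17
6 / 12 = 1 / 2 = 0.50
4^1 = 4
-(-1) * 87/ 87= 1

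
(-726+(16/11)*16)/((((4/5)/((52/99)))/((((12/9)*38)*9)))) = -76372400/363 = -210392.29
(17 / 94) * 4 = 34 / 47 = 0.72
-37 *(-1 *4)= 148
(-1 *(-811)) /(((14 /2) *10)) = 811 /70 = 11.59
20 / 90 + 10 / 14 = 59 / 63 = 0.94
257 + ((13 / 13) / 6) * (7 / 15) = 23137 / 90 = 257.08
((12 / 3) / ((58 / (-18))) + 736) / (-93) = -21308 / 2697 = -7.90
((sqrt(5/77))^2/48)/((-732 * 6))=-5/16232832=-0.00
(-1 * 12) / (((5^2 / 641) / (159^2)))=-194461452 / 25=-7778458.08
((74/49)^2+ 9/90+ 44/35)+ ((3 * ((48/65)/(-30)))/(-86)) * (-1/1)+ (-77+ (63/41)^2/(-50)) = -73.41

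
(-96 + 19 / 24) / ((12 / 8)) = -2285 / 36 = -63.47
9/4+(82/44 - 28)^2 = 685.36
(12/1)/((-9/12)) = -16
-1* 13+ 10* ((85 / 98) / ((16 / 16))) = -212 / 49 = -4.33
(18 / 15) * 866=5196 / 5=1039.20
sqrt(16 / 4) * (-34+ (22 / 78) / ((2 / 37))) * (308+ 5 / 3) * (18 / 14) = -2085605 / 91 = -22918.74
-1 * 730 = -730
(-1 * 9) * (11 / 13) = -99 / 13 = -7.62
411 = 411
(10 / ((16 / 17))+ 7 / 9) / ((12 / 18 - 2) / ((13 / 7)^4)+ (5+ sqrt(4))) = 1.66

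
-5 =-5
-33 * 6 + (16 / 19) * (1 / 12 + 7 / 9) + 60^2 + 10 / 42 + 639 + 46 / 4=9703991 / 2394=4053.46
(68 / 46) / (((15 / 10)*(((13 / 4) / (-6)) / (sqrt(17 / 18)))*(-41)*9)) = 272*sqrt(34) / 330993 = 0.00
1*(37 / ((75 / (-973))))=-36001 / 75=-480.01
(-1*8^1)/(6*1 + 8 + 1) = -8/15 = -0.53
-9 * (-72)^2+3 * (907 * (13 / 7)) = -41602.71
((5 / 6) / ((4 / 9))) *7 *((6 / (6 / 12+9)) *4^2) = 2520 / 19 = 132.63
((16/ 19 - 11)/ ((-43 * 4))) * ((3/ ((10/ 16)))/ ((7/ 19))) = 1158/ 1505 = 0.77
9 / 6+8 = 9.50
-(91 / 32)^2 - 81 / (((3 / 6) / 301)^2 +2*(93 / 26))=-669869473273 / 34512471040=-19.41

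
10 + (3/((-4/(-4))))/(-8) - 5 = 37/8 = 4.62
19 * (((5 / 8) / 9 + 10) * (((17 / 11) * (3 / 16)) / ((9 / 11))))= 234175 / 3456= 67.76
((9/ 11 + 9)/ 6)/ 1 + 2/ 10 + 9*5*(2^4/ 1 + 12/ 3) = 49601/ 55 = 901.84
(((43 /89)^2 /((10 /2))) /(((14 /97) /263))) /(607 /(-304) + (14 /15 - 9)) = -21509446584 /2544407383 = -8.45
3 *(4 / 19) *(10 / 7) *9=1080 / 133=8.12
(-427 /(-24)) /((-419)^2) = 427 /4213464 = 0.00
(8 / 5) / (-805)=-8 / 4025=-0.00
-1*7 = -7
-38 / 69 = -0.55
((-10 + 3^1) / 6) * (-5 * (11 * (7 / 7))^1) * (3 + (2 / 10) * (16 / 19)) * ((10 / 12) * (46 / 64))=2665355 / 21888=121.77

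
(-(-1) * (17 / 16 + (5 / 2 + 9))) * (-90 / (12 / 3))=-9045 / 32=-282.66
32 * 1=32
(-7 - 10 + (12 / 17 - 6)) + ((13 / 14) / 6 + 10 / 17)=-30775 / 1428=-21.55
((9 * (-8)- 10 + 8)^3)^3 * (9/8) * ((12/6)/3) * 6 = -299431848487857408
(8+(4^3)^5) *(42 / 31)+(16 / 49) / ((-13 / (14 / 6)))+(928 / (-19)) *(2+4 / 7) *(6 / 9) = 233918939595680 / 160797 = 1454746914.41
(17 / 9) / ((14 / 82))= 697 / 63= 11.06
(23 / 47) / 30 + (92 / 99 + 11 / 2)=149957 / 23265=6.45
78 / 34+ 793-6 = 13418 / 17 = 789.29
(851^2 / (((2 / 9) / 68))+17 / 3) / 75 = 132963307 / 45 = 2954740.16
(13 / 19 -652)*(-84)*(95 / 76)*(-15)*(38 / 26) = -19490625 / 13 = -1499278.85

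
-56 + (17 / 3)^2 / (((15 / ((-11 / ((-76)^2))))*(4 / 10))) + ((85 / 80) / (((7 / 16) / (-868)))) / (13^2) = -68.48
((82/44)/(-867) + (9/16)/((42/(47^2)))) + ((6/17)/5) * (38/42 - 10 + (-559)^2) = 47182960435/2136288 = 22086.42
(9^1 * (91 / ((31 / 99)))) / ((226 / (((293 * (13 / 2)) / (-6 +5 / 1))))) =-308837529 / 14012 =-22040.93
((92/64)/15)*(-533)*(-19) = 232921/240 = 970.50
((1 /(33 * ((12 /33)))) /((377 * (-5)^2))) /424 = 1 /47954400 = 0.00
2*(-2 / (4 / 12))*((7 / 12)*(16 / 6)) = -56 / 3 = -18.67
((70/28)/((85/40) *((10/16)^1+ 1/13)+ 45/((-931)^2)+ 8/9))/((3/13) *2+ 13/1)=6026713056/77251758925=0.08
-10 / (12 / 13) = -65 / 6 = -10.83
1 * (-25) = -25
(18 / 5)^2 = 324 / 25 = 12.96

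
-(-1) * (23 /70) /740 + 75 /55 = 777253 /569800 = 1.36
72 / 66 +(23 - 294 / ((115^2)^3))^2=31197308364673109728409997671 / 58852751160210822998046875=530.09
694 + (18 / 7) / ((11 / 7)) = 7652 / 11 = 695.64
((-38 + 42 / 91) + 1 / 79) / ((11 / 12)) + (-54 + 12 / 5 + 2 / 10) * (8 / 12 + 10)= -99843548 / 169455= -589.20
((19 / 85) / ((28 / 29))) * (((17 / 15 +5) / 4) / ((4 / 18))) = 1.60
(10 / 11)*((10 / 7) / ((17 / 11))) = 100 / 119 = 0.84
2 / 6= 1 / 3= 0.33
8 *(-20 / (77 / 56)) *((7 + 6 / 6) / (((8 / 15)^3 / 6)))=-405000 / 11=-36818.18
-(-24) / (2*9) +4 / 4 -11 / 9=10 / 9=1.11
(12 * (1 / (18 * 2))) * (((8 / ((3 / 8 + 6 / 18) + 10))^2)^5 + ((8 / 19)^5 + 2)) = 6434613911047819247404036607110 / 9337282375031536296322110730953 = 0.69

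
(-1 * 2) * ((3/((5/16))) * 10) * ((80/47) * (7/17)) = -107520/799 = -134.57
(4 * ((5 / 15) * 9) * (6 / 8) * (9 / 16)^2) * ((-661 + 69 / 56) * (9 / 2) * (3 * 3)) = -2181683403 / 28672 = -76091.08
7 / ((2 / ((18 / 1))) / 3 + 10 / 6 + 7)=189 / 235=0.80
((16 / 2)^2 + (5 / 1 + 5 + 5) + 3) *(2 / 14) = 82 / 7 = 11.71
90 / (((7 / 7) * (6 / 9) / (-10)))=-1350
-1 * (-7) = 7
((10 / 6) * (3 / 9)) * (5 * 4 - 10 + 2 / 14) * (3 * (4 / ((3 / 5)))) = 112.70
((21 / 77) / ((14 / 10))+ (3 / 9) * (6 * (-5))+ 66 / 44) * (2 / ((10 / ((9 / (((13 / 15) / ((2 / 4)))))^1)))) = -8.62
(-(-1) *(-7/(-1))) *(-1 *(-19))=133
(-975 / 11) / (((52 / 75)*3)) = -1875 / 44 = -42.61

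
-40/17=-2.35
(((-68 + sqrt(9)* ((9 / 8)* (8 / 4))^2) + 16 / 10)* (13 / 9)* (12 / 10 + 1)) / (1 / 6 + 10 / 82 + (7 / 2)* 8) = -24020711 / 4175400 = -5.75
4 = 4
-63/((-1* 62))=63/62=1.02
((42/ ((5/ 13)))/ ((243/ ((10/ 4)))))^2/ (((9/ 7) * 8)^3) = 2840383/ 2448880128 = 0.00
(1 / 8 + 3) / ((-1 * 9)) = -25 / 72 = -0.35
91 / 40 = 2.28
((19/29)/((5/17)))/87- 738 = -9309547/12615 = -737.97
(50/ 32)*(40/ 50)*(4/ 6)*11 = 55/ 6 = 9.17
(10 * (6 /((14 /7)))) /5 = 6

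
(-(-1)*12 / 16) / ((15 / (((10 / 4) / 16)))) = 1 / 128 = 0.01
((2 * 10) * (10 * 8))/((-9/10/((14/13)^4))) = -614656000/257049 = -2391.20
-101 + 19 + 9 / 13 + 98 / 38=-19446 / 247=-78.73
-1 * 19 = -19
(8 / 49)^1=0.16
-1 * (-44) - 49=-5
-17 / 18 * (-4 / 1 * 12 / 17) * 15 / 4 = 10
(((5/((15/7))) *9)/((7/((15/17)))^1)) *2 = 90/17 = 5.29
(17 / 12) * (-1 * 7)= -119 / 12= -9.92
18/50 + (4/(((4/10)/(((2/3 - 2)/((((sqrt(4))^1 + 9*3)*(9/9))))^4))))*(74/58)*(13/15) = 44864039663/124605230175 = 0.36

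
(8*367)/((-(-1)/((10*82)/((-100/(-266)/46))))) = 294584147.20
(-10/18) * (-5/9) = 25/81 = 0.31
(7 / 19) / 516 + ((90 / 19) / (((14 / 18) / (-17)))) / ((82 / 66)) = -234473551 / 2813748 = -83.33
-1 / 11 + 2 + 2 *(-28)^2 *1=17269 / 11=1569.91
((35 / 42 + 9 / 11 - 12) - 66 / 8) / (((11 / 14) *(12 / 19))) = -326515 / 8712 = -37.48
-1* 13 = -13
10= 10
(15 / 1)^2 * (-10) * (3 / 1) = -6750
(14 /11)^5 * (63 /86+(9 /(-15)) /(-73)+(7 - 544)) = -4526643293424 /2527695445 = -1790.82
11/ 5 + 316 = 1591/ 5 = 318.20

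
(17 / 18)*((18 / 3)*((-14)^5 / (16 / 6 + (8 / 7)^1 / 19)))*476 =-532008778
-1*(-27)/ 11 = 2.45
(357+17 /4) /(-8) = -1445 /32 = -45.16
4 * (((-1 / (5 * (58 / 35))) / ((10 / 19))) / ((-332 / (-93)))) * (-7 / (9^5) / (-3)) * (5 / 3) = -28861 / 1705571316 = -0.00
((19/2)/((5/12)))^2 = 12996/25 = 519.84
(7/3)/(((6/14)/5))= 245/9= 27.22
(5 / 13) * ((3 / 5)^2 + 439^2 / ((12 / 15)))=24090161 / 260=92654.47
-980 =-980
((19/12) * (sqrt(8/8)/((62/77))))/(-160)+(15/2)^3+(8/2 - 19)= 48432937/119040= 406.86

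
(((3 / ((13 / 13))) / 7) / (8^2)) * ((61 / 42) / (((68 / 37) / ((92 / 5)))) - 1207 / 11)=-3737969 / 5864320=-0.64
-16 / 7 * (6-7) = 16 / 7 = 2.29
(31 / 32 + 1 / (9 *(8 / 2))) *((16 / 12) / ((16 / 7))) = 2009 / 3456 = 0.58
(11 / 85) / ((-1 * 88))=-1 / 680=-0.00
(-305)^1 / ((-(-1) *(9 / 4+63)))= -1220 / 261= -4.67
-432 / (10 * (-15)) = 72 / 25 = 2.88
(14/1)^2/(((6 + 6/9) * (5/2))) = 294/25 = 11.76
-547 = -547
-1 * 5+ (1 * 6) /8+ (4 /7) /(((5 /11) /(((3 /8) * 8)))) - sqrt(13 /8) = -sqrt(26) /4 - 67 /140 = -1.75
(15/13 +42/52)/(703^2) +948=12181263483/12849434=948.00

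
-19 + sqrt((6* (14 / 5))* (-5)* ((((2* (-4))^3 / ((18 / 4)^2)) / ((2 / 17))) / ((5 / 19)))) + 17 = -2 + 64* sqrt(33915) / 45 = 259.92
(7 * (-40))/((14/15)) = -300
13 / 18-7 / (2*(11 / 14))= -739 / 198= -3.73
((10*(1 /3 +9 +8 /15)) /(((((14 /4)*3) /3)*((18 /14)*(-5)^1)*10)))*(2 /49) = -592 /33075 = -0.02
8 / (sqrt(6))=4 * sqrt(6) / 3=3.27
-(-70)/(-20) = -7/2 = -3.50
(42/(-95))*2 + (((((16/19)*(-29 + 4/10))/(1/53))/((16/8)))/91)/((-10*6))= -7654/9975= -0.77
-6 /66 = -1 /11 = -0.09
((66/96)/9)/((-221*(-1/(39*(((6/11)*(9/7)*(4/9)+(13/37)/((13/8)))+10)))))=4999/35224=0.14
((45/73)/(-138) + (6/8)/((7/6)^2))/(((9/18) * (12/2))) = 29977/164542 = 0.18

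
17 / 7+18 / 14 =26 / 7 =3.71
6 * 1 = 6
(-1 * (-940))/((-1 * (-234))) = 470/117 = 4.02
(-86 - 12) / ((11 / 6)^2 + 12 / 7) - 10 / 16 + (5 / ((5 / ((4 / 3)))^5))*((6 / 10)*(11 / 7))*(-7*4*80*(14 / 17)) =-278802567083 / 8805915000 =-31.66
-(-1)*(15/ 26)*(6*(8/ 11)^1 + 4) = 690/ 143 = 4.83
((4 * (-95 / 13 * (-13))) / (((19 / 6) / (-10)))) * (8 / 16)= -600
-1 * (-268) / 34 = 134 / 17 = 7.88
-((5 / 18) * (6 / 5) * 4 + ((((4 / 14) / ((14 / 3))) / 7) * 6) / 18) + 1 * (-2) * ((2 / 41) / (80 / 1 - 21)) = -3330241 / 2489151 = -1.34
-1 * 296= -296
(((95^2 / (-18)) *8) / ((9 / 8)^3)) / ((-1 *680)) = 462080 / 111537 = 4.14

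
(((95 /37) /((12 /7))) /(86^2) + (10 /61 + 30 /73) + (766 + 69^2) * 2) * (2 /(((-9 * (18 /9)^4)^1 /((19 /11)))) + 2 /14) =106527083387956807 /81069181699968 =1314.03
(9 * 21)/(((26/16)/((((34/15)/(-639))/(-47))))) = 1904/216905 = 0.01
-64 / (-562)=32 / 281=0.11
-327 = -327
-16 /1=-16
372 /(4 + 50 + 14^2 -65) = 372 /185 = 2.01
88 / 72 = 11 / 9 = 1.22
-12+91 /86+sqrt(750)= -941 /86+5 * sqrt(30)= 16.44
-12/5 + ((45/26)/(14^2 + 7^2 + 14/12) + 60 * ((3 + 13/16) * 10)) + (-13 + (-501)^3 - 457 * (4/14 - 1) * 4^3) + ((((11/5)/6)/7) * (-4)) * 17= -72423296281381/576030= -125728341.03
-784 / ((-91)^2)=-16 / 169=-0.09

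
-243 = -243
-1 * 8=-8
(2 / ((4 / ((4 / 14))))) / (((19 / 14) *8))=1 / 76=0.01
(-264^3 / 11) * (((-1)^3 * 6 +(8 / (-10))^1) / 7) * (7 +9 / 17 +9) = 940059648 / 35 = 26858847.09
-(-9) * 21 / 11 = 189 / 11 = 17.18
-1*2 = -2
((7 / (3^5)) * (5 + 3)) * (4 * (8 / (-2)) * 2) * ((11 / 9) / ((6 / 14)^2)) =-965888 / 19683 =-49.07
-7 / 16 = -0.44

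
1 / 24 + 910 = 21841 / 24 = 910.04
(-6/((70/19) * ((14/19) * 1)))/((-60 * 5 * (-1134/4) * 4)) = -361/55566000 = -0.00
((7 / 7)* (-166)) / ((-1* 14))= 83 / 7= 11.86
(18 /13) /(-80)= -9 /520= -0.02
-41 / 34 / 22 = -41 / 748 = -0.05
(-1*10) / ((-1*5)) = 2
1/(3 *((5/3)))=1/5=0.20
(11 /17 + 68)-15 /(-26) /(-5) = 30291 /442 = 68.53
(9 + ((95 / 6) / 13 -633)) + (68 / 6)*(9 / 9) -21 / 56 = -190889 / 312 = -611.82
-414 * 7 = -2898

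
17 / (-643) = -17 / 643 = -0.03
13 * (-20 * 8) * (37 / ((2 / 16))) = -615680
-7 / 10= -0.70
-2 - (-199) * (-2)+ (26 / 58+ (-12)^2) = -7411 / 29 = -255.55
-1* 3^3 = -27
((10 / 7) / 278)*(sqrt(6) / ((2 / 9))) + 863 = 45*sqrt(6) / 1946 + 863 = 863.06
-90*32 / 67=-2880 / 67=-42.99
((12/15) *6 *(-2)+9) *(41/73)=-123/365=-0.34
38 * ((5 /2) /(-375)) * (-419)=7961 /75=106.15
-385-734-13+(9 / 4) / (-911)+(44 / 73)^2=-1131.64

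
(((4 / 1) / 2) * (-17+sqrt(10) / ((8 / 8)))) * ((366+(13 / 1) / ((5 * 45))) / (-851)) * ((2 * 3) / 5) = 14.29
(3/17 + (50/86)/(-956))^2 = 15104164201/488371754896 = 0.03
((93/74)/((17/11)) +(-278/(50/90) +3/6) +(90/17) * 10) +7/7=-1399983/3145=-445.15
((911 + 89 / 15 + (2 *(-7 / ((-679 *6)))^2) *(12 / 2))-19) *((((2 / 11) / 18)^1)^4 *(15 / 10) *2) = 126729826 / 4519123929045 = 0.00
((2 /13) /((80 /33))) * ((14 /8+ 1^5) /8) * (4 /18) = 121 /24960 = 0.00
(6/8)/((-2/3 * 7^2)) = -0.02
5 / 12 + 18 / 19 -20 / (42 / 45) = -32023 / 1596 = -20.06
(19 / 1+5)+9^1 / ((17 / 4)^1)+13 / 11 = 5105 / 187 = 27.30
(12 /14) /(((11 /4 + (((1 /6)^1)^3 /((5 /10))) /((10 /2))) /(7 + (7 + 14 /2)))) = 4860 /743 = 6.54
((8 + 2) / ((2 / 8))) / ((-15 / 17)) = -136 / 3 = -45.33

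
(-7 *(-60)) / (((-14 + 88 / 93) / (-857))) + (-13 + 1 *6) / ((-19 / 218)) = 318933272 / 11533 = 27653.97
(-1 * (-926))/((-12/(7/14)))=-463/12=-38.58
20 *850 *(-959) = -16303000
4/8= 1/2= 0.50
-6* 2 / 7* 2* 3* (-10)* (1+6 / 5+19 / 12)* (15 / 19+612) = 31715532 / 133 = 238462.65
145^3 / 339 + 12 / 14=21342409 / 2373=8993.85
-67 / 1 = -67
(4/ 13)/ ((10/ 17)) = 34/ 65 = 0.52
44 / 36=11 / 9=1.22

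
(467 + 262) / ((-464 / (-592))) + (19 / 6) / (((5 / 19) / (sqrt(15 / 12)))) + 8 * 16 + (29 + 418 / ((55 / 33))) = 361 * sqrt(5) / 60 + 193996 / 145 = 1351.36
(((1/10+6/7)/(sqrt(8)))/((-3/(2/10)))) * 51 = -1.15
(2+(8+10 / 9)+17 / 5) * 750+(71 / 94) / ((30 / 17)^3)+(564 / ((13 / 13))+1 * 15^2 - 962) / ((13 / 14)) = 10697.16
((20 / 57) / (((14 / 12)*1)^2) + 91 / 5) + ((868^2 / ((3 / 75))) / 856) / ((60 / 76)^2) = 158344632913 / 4482765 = 35322.98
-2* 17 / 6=-17 / 3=-5.67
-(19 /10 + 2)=-39 /10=-3.90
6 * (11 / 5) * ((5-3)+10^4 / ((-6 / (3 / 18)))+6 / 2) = -10802 / 3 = -3600.67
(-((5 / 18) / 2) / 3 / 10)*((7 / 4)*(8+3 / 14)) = -0.07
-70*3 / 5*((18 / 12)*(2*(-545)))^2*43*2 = -9655688700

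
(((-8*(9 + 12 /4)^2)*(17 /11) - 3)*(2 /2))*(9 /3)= -58851 /11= -5350.09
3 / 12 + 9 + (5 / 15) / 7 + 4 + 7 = 1705 / 84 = 20.30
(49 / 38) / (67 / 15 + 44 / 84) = 5145 / 19912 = 0.26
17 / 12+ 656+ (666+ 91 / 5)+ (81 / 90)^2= 100682 / 75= 1342.43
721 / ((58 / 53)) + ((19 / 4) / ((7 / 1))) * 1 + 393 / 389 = 208641453 / 315868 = 660.53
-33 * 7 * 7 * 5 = -8085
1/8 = 0.12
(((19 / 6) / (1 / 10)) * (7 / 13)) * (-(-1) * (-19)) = -12635 / 39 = -323.97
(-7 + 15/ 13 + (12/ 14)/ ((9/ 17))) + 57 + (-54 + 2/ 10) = -1402/ 1365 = -1.03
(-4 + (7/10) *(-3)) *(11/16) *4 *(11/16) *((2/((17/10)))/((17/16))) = -7381/578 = -12.77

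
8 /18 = 4 /9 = 0.44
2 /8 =1 /4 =0.25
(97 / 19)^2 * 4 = 37636 / 361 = 104.25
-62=-62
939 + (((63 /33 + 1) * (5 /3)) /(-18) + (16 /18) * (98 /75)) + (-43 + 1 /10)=1480037 /1650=896.99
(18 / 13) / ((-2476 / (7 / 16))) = -63 / 257504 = -0.00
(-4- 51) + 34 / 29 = -1561 / 29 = -53.83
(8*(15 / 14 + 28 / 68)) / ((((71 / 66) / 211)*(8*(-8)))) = -36.36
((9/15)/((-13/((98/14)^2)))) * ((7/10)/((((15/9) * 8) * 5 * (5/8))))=-3087/81250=-0.04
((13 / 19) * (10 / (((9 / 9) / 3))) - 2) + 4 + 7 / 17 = 7409 / 323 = 22.94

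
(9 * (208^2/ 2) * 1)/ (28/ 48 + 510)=2336256/ 6127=381.31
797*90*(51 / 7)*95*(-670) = -232846339500 / 7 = -33263762785.71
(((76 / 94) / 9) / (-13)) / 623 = -38 / 3425877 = -0.00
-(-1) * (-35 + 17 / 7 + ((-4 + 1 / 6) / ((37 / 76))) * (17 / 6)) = -127927 / 2331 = -54.88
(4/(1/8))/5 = 32/5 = 6.40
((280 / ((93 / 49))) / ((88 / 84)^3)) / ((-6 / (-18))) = 15882615 / 41261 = 384.93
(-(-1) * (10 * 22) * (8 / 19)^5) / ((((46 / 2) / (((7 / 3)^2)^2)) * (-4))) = -4327178240 / 4612972437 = -0.94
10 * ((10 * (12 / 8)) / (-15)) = -10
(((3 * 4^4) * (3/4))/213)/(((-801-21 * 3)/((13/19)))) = -26/12141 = -0.00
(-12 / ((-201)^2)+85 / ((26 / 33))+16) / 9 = 43377103 / 3151278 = 13.76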